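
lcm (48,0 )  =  0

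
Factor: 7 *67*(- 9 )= -4221 = - 3^2*7^1*67^1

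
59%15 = 14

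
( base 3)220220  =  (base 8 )1240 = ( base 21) 1b0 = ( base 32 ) l0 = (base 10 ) 672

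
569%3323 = 569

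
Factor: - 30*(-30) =900 = 2^2*3^2 * 5^2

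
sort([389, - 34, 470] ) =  [ - 34, 389, 470 ] 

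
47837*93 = 4448841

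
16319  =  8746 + 7573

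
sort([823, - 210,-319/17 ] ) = [-210, - 319/17,823] 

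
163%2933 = 163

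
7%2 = 1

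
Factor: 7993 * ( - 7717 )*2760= - 170242267560 = - 2^3*3^1*5^1 *23^1*7717^1*7993^1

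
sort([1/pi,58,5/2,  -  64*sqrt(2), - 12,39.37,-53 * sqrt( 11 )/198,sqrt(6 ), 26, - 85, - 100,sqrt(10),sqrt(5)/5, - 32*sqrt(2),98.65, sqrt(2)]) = [-100,-64*sqrt (2) ,  -  85, - 32*sqrt(2 ), - 12,-53*sqrt( 11) /198,  1/pi, sqrt(5) /5, sqrt( 2 ),sqrt(6),5/2,sqrt(10) , 26 , 39.37,58,  98.65] 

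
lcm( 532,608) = 4256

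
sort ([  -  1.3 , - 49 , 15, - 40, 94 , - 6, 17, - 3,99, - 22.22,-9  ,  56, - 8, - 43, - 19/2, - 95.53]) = [-95.53, - 49 , - 43,  -  40, - 22.22, - 19/2, - 9, - 8, - 6, - 3, - 1.3, 15,17,56,94 , 99] 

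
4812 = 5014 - 202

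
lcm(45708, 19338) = 502788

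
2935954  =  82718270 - 79782316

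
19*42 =798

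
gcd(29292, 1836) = 12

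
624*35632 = 22234368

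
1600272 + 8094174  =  9694446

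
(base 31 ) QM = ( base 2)1100111100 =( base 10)828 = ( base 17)2ec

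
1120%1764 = 1120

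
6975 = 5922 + 1053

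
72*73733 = 5308776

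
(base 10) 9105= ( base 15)2A70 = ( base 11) 6928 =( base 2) 10001110010001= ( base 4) 2032101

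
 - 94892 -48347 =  - 143239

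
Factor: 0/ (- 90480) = 0^1 = 0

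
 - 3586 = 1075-4661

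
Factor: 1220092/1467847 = 2^2*197^( - 1 )*7451^ (-1)*305023^1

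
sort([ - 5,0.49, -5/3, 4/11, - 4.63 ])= [ - 5, - 4.63, - 5/3, 4/11, 0.49 ]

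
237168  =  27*8784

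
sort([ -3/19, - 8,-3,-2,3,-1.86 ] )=[-8, - 3, - 2, -1.86, - 3/19, 3 ] 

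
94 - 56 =38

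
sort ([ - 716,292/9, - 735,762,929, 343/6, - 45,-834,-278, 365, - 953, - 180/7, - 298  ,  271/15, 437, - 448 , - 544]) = [ - 953, - 834, - 735, - 716, - 544, - 448, - 298, - 278, - 45, - 180/7, 271/15, 292/9, 343/6, 365, 437,762, 929 ] 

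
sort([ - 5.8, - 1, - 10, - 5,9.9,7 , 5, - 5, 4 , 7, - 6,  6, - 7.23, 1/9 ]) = [ - 10, - 7.23, - 6 ,-5.8, - 5, - 5,-1, 1/9, 4,5,  6, 7,7,9.9 ] 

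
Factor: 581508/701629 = 2^2*3^2 *29^1*557^1*701629^ ( - 1 )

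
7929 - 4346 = 3583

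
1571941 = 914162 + 657779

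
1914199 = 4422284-2508085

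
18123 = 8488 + 9635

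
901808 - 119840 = 781968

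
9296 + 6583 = 15879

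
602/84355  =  602/84355 = 0.01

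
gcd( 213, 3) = 3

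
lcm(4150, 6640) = 33200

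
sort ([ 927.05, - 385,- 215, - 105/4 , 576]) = [ - 385, - 215, - 105/4 , 576, 927.05]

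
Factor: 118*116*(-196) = -2682848 = -2^5*7^2*29^1 * 59^1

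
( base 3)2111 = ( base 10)67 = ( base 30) 27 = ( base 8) 103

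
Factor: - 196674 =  - 2^1*3^1*32779^1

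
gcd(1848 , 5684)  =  28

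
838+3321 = 4159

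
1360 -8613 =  - 7253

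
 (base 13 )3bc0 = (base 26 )CJ0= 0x219E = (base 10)8606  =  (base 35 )70V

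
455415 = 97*4695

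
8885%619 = 219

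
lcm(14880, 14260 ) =342240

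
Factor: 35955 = 3^2* 5^1*17^1*47^1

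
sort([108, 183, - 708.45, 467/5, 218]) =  [ - 708.45, 467/5,108, 183, 218 ] 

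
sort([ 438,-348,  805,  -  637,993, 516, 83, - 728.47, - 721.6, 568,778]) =[-728.47, - 721.6, - 637,  -  348,83, 438,516, 568,  778,805,  993 ]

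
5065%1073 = 773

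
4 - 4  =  0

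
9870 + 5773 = 15643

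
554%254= 46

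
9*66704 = 600336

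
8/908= 2/227 = 0.01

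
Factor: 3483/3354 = 2^ ( - 1)* 3^3*13^( - 1) = 27/26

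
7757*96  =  744672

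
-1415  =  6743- 8158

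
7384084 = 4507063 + 2877021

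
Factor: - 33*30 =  - 990 = -2^1*3^2*5^1 * 11^1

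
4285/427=4285/427 = 10.04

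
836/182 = 4 + 54/91 =4.59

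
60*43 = 2580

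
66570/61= 66570/61  =  1091.31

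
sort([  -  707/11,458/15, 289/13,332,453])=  [ -707/11,289/13,458/15 , 332, 453 ] 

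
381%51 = 24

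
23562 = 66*357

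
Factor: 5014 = 2^1* 23^1*109^1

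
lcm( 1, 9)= 9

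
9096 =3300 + 5796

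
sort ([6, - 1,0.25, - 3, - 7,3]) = [ - 7, - 3, - 1,0.25, 3, 6]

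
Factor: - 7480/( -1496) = 5 = 5^1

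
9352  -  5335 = 4017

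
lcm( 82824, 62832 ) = 1822128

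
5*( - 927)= - 4635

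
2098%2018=80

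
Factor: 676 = 2^2*13^2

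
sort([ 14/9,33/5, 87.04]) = [ 14/9,33/5,87.04 ] 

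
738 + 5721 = 6459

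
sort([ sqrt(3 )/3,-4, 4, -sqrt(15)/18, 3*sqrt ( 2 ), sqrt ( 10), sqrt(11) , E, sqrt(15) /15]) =[ - 4, - sqrt(15)/18, sqrt(15)/15, sqrt(3 ) /3, E, sqrt(10), sqrt(11), 4 , 3*sqrt( 2 )]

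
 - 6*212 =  - 1272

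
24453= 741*33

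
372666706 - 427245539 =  - 54578833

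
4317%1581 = 1155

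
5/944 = 5/944 = 0.01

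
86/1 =86 = 86.00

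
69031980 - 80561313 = -11529333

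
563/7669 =563/7669  =  0.07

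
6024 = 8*753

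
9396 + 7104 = 16500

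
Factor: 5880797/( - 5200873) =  - 13^1*547^1 * 827^1*1567^( - 1 )*3319^( - 1) 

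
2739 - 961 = 1778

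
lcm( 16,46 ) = 368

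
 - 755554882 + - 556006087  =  -1311560969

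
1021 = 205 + 816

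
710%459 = 251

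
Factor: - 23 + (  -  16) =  - 39  =  - 3^1*13^1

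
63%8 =7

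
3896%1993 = 1903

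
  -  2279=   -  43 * 53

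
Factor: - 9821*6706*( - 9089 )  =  598598140714 = 2^1  *7^2 * 23^1 * 61^2*149^1*479^1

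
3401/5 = 680 + 1/5 =680.20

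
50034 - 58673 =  - 8639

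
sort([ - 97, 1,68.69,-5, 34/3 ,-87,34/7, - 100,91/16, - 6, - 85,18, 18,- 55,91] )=[ - 100, - 97, - 87  , - 85, - 55, - 6, - 5,1,34/7, 91/16,34/3,18,  18 , 68.69,91]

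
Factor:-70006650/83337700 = -2^( - 1)*3^1* 7^1*61^1*1093^1 * 833377^( - 1)  =  -1400133/1666754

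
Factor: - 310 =-2^1*5^1*31^1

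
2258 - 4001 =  - 1743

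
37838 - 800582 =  - 762744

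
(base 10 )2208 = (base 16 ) 8A0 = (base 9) 3023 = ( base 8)4240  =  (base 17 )7AF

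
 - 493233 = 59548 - 552781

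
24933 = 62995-38062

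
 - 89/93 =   -  89/93 = - 0.96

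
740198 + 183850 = 924048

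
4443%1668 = 1107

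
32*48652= 1556864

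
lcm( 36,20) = 180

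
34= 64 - 30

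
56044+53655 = 109699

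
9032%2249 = 36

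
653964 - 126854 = 527110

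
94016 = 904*104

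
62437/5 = 62437/5  =  12487.40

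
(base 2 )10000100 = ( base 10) 132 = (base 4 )2010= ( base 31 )48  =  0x84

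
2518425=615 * 4095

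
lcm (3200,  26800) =214400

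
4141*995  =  4120295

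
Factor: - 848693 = - 61^1*13913^1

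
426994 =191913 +235081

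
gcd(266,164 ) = 2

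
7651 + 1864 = 9515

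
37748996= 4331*8716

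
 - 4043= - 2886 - 1157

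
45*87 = 3915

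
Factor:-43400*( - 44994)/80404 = 488184900/20101 = 2^2*3^1*5^2*7^1*31^1*7499^1* 20101^( - 1)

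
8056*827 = 6662312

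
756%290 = 176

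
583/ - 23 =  - 26 + 15/23 = -  25.35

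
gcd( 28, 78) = 2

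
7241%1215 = 1166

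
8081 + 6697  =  14778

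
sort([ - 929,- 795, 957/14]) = [-929, - 795,957/14 ]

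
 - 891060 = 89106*( - 10)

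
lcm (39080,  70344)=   351720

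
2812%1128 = 556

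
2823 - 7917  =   - 5094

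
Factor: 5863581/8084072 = 2^( - 3)*3^2 * 651509^1 * 1010509^ ( - 1)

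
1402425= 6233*225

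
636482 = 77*8266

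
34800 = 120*290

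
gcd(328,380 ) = 4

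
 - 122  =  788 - 910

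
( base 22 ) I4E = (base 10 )8814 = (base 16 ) 226E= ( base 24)F76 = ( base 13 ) 4020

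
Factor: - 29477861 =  - 7^2*601589^1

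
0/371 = 0 = 0.00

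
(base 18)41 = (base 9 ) 81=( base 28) 2H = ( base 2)1001001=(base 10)73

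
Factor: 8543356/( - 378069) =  - 2^2*3^( - 1)* 83^1*25733^1*126023^(  -  1) 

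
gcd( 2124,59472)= 2124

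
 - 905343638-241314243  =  -1146657881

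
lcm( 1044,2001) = 24012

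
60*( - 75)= - 4500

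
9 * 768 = 6912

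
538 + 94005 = 94543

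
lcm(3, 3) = 3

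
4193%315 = 98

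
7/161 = 1/23 = 0.04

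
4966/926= 5 + 168/463= 5.36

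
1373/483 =1373/483 = 2.84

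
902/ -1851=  - 1  +  949/1851 = - 0.49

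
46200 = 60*770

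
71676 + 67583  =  139259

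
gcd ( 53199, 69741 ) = 9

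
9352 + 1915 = 11267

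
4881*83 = 405123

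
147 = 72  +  75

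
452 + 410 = 862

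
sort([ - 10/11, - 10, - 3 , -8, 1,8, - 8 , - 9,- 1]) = [ - 10, - 9, - 8, - 8,  -  3,-1, - 10/11,1 , 8 ]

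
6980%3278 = 424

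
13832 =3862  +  9970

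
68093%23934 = 20225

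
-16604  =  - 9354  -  7250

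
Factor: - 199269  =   - 3^2*7^1*3163^1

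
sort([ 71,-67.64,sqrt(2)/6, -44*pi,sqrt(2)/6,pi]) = [ - 44 * pi, - 67.64, sqrt (2 ) /6,sqrt(2)/6,pi,71 ] 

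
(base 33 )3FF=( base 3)12011220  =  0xEC1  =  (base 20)98h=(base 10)3777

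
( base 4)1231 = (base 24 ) 4d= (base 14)7b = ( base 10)109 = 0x6D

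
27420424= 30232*907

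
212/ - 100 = -53/25 =- 2.12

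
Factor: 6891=3^1*2297^1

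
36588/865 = 42 + 258/865=42.30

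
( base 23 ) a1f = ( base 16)14d0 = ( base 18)G80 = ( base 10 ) 5328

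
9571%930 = 271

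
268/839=268/839 = 0.32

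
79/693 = 79/693  =  0.11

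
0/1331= 0=0.00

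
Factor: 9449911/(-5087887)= - 7^( - 1)*29^1*37^1 *8807^1 * 726841^( - 1 ) 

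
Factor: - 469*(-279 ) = 3^2*7^1*31^1*67^1 = 130851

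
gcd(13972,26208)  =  28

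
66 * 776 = 51216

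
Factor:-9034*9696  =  -87593664 = - 2^6*3^1*101^1*4517^1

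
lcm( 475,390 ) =37050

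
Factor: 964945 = 5^1*59^1*3271^1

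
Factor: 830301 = 3^1* 276767^1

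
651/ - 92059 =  - 1 + 91408/92059  =  - 0.01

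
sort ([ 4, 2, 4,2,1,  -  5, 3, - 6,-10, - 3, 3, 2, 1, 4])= [ - 10, - 6, - 5,-3, 1, 1, 2, 2, 2,3  ,  3 , 4, 4, 4]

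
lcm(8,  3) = 24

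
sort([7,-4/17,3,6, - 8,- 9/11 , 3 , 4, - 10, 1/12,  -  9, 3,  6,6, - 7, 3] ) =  [ - 10, - 9, - 8,  -  7, -9/11, - 4/17, 1/12,3,3,3,  3,  4, 6, 6, 6 , 7 ]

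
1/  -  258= - 1+257/258 = -0.00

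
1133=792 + 341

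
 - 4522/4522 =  - 1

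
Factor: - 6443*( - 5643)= 36357849 = 3^3*11^1*17^1* 19^1*379^1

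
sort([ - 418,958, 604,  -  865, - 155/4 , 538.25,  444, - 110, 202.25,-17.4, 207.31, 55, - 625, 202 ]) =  [- 865,- 625, - 418, - 110 , - 155/4, - 17.4, 55 , 202,202.25, 207.31, 444, 538.25, 604,958 ] 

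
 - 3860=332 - 4192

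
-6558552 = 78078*(  -  84 ) 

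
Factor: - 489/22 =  - 2^( -1 )*3^1*11^(-1)*163^1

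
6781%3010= 761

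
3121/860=3+541/860=3.63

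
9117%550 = 317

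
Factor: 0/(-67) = 0^1 = 0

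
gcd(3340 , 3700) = 20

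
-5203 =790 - 5993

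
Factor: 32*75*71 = 170400=2^5*3^1*5^2*71^1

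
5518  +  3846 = 9364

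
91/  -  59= - 2 + 27/59=- 1.54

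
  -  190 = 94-284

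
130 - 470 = -340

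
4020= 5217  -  1197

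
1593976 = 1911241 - 317265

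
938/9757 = 938/9757  =  0.10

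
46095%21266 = 3563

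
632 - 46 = 586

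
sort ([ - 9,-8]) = [-9, - 8] 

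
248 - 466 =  - 218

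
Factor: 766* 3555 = 2723130=2^1*3^2*5^1*79^1*383^1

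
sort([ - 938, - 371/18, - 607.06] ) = [ - 938, - 607.06, - 371/18 ]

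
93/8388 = 31/2796 = 0.01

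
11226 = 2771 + 8455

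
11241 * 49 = 550809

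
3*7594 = 22782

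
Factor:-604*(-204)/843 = 2^4 * 17^1*151^1*281^(- 1 ) = 41072/281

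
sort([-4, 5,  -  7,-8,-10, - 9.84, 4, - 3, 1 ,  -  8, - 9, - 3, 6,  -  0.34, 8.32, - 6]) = [-10, - 9.84,-9,-8, - 8, - 7,-6, - 4, - 3,-3, - 0.34,1, 4, 5, 6, 8.32]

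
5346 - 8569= -3223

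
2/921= 2/921 = 0.00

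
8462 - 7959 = 503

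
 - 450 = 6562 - 7012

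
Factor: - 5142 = -2^1*3^1 * 857^1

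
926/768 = 463/384 = 1.21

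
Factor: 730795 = 5^1*13^1 * 11243^1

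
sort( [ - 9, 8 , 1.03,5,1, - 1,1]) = [ - 9, - 1, 1,  1, 1.03, 5,8] 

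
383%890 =383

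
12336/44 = 280+4/11 = 280.36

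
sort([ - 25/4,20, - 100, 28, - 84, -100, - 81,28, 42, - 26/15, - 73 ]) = [ - 100, - 100, - 84, - 81,-73, - 25/4, - 26/15,20,28,28,42 ]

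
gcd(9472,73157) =1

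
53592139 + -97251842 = -43659703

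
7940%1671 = 1256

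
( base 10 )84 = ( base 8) 124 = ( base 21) 40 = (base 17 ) 4G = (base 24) 3c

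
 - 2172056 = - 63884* 34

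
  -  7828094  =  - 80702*97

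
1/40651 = 1/40651 = 0.00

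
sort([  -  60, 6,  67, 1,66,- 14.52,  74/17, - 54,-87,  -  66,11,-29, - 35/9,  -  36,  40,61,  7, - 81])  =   [ - 87,  -  81,  -  66 ,-60, -54, - 36, - 29, - 14.52,-35/9, 1, 74/17,  6,7,11, 40, 61,66, 67 ]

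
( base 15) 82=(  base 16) 7a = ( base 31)3T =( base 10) 122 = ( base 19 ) 68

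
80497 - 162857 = - 82360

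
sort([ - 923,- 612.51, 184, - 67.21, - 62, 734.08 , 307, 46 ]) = [ - 923, - 612.51 , - 67.21, - 62, 46  ,  184, 307, 734.08 ] 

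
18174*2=36348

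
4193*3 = 12579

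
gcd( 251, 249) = 1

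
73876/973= 75  +  901/973 =75.93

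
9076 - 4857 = 4219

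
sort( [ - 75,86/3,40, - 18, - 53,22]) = [ - 75, - 53, - 18, 22,  86/3,40]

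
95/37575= 19/7515 = 0.00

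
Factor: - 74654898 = -2^1*3^1*181^1*68743^1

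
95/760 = 1/8= 0.12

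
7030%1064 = 646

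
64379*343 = 22081997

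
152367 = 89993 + 62374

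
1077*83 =89391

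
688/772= 172/193= 0.89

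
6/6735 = 2/2245 = 0.00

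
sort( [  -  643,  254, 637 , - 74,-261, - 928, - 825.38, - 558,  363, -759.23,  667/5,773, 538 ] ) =[  -  928,-825.38,  -  759.23,-643, -558, -261, - 74 , 667/5,254, 363,538,637, 773 ] 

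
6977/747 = 6977/747  =  9.34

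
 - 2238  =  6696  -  8934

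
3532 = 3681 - 149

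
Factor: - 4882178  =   - 2^1*7^1*241^1* 1447^1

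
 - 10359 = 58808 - 69167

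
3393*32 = 108576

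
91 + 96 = 187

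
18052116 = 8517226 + 9534890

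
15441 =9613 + 5828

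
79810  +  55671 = 135481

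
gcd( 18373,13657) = 1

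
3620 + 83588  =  87208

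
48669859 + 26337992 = 75007851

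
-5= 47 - 52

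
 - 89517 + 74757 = -14760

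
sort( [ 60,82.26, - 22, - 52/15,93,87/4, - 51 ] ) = [  -  51 , -22, -52/15,87/4, 60,82.26,93 ]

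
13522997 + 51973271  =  65496268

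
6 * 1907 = 11442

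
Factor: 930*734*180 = 2^4*3^3 * 5^2*31^1*367^1 = 122871600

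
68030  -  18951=49079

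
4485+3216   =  7701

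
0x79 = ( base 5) 441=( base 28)49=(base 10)121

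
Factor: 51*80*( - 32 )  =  -2^9*3^1 * 5^1*17^1 = - 130560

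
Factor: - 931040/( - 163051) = 2^5*5^1 * 7^( - 1)* 11^1*23^2 * 23293^( - 1)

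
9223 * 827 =7627421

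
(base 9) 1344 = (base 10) 1012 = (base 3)1101111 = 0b1111110100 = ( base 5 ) 13022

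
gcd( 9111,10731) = 3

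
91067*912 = 83053104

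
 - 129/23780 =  - 1 + 23651/23780 = -0.01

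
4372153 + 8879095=13251248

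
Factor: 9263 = 59^1 * 157^1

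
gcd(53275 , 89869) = 1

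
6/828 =1/138= 0.01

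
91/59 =91/59 = 1.54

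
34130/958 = 17065/479  =  35.63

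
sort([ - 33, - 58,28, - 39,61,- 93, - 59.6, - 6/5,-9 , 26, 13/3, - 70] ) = [ - 93,-70, - 59.6, - 58,- 39, - 33, - 9, - 6/5,13/3,26,28, 61] 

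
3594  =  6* 599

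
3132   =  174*18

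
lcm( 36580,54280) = 1682680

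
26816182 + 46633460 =73449642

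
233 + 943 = 1176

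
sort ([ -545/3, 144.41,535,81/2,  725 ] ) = [ - 545/3, 81/2,  144.41,535, 725]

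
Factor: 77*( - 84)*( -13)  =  84084  =  2^2*3^1*7^2*11^1*13^1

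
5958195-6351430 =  - 393235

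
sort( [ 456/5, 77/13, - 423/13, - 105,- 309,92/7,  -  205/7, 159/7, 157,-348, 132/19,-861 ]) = [  -  861,-348, - 309, - 105, - 423/13, - 205/7,  77/13 , 132/19,  92/7,  159/7,456/5,157]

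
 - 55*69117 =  - 3801435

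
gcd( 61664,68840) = 8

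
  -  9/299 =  - 9/299 = - 0.03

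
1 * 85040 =85040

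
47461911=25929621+21532290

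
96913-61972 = 34941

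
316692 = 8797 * 36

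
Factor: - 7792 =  - 2^4*487^1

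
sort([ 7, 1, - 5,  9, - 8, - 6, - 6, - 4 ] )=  [ - 8 , - 6, - 6,-5, - 4, 1, 7,9]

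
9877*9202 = 90888154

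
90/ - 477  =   - 1+43/53 = - 0.19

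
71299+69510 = 140809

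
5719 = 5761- 42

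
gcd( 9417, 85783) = 1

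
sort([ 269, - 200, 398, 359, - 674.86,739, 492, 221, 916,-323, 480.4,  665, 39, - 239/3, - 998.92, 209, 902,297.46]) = [ - 998.92, - 674.86,-323,- 200 , - 239/3, 39,209, 221,269,297.46, 359,398 , 480.4,492, 665, 739,902, 916 ] 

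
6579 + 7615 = 14194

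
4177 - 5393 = -1216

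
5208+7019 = 12227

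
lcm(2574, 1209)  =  79794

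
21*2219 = 46599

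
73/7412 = 73/7412= 0.01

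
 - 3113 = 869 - 3982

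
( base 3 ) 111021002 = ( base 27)d72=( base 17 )1g7c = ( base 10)9668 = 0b10010111000100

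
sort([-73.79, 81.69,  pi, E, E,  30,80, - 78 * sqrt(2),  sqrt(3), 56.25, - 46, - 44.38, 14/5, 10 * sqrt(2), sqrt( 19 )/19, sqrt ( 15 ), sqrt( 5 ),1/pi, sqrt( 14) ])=[ - 78*sqrt(2 ) ,  -  73.79, - 46, -44.38 , sqrt(19 ) /19,1/pi, sqrt( 3),sqrt(5),  E,E, 14/5,pi,sqrt( 14 ), sqrt(15 ),  10*sqrt(2), 30,  56.25,  80,81.69 ]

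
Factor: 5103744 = 2^7*3^1 * 13291^1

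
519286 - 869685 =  - 350399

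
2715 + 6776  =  9491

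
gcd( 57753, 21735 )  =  621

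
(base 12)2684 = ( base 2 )1000101000100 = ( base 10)4420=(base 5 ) 120140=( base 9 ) 6051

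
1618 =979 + 639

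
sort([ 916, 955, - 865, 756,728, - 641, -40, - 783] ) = [ - 865 ,-783, - 641,  -  40,728,756, 916, 955]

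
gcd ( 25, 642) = 1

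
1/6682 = 1/6682=0.00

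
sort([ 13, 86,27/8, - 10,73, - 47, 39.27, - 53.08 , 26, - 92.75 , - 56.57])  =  [  -  92.75, - 56.57, - 53.08, - 47,  -  10 , 27/8, 13, 26, 39.27, 73,86 ]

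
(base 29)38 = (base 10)95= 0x5f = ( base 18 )55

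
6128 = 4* 1532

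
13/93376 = 13/93376 = 0.00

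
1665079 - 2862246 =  - 1197167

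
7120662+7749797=14870459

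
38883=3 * 12961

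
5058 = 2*2529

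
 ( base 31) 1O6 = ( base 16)6AF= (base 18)551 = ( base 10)1711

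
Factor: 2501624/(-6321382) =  - 1250812/3160691 = - 2^2*17^(  -  1)*185923^(-1) * 312703^1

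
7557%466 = 101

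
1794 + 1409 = 3203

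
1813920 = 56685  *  32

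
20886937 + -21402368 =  - 515431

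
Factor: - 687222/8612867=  - 2^1 * 3^2*73^1*523^1*2689^(  -  1) * 3203^( - 1 ) 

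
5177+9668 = 14845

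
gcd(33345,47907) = 9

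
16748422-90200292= -73451870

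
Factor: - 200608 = - 2^5* 6269^1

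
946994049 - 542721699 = 404272350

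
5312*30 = 159360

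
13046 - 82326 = - 69280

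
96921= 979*99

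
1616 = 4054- 2438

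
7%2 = 1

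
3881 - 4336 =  - 455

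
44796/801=55+247/267 = 55.93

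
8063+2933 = 10996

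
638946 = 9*70994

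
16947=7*2421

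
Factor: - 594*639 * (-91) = 2^1*3^5 * 7^1 * 11^1 * 13^1* 71^1 = 34540506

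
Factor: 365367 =3^1*121789^1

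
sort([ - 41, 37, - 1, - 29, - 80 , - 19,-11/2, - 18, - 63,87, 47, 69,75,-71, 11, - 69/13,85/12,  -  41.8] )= [ - 80,  -  71, - 63, - 41.8 , - 41 , - 29 ,-19, - 18,-11/2, - 69/13, - 1, 85/12, 11, 37, 47,69, 75, 87] 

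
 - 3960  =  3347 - 7307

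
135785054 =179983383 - 44198329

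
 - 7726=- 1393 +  - 6333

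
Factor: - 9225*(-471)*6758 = 2^1*3^3*5^2 *31^1*41^1  *  109^1 * 157^1 = 29363341050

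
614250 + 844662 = 1458912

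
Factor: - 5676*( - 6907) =2^2 * 3^1*11^1 * 43^1 * 6907^1 =39204132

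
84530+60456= 144986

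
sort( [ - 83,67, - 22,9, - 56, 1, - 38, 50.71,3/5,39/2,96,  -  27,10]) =[ - 83, - 56, - 38, - 27, - 22,3/5 , 1,9,10,39/2, 50.71,67,96]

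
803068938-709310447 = 93758491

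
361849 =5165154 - 4803305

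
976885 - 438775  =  538110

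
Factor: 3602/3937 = 2^1*31^( - 1 ) * 127^ ( - 1)*1801^1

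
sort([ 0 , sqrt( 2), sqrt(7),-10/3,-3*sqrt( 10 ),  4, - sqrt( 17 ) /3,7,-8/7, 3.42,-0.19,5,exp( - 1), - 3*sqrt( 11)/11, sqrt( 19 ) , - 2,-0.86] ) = [ - 3*sqrt( 10),-10/3, -2, -sqrt( 17)/3, - 8/7, - 3*sqrt( 11)/11, - 0.86, - 0.19, 0, exp ( - 1 ),sqrt( 2),sqrt( 7), 3.42,  4,  sqrt( 19),5,  7 ]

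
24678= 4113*6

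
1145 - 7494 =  - 6349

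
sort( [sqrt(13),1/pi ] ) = [ 1/pi,  sqrt(13) ] 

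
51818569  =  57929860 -6111291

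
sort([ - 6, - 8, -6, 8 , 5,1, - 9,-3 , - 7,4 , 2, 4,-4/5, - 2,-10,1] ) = [-10,-9, - 8 , - 7, - 6, - 6,-3, - 2, - 4/5 , 1,  1,2 , 4, 4 , 5, 8]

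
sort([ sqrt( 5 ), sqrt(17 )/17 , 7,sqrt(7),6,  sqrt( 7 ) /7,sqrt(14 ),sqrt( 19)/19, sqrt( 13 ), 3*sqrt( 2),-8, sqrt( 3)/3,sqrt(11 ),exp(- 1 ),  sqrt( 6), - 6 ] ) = [ - 8, - 6,sqrt( 19)/19,sqrt( 17)/17, exp( - 1 ), sqrt( 7)/7,sqrt(3)/3,sqrt( 5),sqrt( 6 ), sqrt( 7 ), sqrt(  11 ), sqrt ( 13) , sqrt(14), 3 * sqrt(2 ),6, 7 ]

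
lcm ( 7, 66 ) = 462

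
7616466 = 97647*78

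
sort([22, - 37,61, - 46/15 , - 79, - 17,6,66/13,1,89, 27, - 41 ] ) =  [ - 79, - 41, - 37, - 17, - 46/15,1,66/13,6,22 , 27,61,  89] 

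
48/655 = 48/655 = 0.07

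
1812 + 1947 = 3759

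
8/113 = 8/113 = 0.07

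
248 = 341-93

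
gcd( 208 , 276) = 4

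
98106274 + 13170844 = 111277118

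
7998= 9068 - 1070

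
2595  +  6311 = 8906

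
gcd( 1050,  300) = 150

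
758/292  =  2  +  87/146 = 2.60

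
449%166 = 117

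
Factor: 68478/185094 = 101/273 = 3^(-1)*7^( - 1)*13^(  -  1) * 101^1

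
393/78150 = 131/26050 = 0.01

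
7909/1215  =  7909/1215 =6.51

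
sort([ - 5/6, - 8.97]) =[ - 8.97, - 5/6]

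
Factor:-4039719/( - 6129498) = 1346573/2043166 = 2^(- 1)*29^(- 1)*137^1*9829^1*35227^( - 1 ) 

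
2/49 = 2/49=0.04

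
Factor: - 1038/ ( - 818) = 3^1*173^1*409^ (- 1) = 519/409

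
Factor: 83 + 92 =5^2 *7^1  =  175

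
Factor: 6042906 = 2^1*3^2*97^1*3461^1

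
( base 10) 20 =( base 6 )32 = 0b10100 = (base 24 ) K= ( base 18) 12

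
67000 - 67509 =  -509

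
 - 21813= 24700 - 46513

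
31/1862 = 31/1862 = 0.02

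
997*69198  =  68990406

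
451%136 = 43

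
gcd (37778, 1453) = 1453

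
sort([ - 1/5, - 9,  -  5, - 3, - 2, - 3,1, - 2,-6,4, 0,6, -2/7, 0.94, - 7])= [ - 9,- 7,-6,-5, - 3, - 3, - 2,  -  2, - 2/7,  -  1/5, 0, 0.94,1,4,6] 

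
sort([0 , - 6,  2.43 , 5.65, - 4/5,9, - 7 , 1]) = [ - 7, - 6, - 4/5,  0 , 1,2.43, 5.65, 9 ]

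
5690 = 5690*1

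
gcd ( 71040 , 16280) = 1480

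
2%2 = 0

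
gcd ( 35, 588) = 7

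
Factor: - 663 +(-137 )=-800 = - 2^5 * 5^2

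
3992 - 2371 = 1621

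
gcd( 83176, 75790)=2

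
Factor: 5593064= 2^3*699133^1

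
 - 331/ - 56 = 331/56 = 5.91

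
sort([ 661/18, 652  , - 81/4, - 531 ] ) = [-531, - 81/4, 661/18, 652 ]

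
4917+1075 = 5992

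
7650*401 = 3067650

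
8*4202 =33616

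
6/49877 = 6/49877 = 0.00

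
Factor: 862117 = 862117^1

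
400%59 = 46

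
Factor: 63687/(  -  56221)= - 3^1 * 11^( - 1 )*13^1 * 19^ ( - 1) *23^1*71^1*269^( - 1)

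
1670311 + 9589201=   11259512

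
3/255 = 1/85 = 0.01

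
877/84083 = 877/84083 = 0.01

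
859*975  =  837525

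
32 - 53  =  -21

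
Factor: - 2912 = - 2^5*7^1* 13^1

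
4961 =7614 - 2653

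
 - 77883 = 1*( - 77883)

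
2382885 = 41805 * 57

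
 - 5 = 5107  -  5112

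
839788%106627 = 93399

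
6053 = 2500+3553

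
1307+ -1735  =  -428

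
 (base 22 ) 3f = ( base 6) 213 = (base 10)81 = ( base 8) 121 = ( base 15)56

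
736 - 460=276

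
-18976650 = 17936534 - 36913184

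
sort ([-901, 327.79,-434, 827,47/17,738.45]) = [- 901, - 434, 47/17,327.79, 738.45, 827]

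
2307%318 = 81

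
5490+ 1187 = 6677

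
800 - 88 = 712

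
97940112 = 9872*9921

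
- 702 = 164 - 866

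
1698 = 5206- 3508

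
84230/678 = 42115/339=124.23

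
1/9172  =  1/9172=0.00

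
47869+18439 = 66308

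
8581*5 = 42905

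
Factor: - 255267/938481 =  - 85089/312827 = - 3^1*83^ ( - 1)  *  113^1*251^1*3769^( - 1 ) 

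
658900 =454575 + 204325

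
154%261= 154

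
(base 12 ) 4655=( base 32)7l1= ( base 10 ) 7841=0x1ea1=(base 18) 163b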